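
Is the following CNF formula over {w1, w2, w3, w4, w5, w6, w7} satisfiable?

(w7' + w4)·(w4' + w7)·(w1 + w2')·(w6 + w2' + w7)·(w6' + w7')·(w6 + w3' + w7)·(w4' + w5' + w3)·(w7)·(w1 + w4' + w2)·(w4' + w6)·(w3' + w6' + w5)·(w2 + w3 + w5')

Unit clause (w7) forces w7 = 1.
Unit clause (w4) forces w4 = 1.
Unit clause (w6') forces w6 = 0.
But (w6) is also a unit clause — contradiction.
No assignment satisfies every clause.

No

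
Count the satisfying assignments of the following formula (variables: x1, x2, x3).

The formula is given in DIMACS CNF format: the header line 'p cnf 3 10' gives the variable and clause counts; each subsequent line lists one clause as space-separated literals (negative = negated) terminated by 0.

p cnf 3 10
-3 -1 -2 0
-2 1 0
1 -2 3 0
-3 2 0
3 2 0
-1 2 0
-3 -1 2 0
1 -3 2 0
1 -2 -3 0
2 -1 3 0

1

There are 2^3 = 8 truth assignments over (x1, x2, x3).
Split on x2. With x2 = True, the clauses containing x2 are satisfied and ¬x2 drops from the rest; 1 of the 2^2 = 4 assignments to the other variables satisfy what remains.
With x2 = False, by the same count on the reduced clause set, 0 assignments work.
(One model: x1=T, x2=T, x3=F.)
Total: 1 + 0 = 1.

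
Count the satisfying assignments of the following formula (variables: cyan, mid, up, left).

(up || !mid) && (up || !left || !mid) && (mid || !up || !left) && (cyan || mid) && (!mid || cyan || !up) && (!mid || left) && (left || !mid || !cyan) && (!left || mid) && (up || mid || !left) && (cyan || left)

3

There are 2^4 = 16 truth assignments over (cyan, mid, up, left).
Check each against the 10 clauses (columns in the order cyan, mid, up, left):
  F F F F  ✗ fails (cyan || mid)
  F F F T  ✗ fails (cyan || mid)
  F F T F  ✗ fails (cyan || mid)
  F F T T  ✗ fails (mid || !up || !left)
  F T F F  ✗ fails (up || !mid)
  F T F T  ✗ fails (up || !mid)
  F T T F  ✗ fails (!mid || cyan || !up)
  F T T T  ✗ fails (!mid || cyan || !up)
  T F F F  ✓ satisfies all
  T F F T  ✗ fails (!left || mid)
  T F T F  ✓ satisfies all
  T F T T  ✗ fails (mid || !up || !left)
  T T F F  ✗ fails (up || !mid)
  T T F T  ✗ fails (up || !mid)
  T T T F  ✗ fails (!mid || left)
  T T T T  ✓ satisfies all
3 of the 16 rows are models.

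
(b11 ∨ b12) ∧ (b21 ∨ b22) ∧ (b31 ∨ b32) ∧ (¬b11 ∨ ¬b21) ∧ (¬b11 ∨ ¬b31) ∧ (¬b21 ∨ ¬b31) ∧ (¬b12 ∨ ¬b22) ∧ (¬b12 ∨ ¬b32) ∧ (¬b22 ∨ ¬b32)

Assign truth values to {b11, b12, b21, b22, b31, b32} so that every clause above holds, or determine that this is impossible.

UNSATISFIABLE

Case b11 = True:
(¬b21) alone gives b21 = False.
(b22) alone gives b22 = True.
(¬b31) alone gives b31 = False.
(b32) alone gives b32 = True.
But (¬b32) is also a unit clause — contradiction.
Undo b11 and try b11 = False.
(b12) alone gives b12 = True.
(¬b22) alone gives b22 = False.
(b21) alone gives b21 = True.
(¬b31) alone gives b31 = False.
(b32) alone gives b32 = True.
But (¬b32) is also a unit clause — contradiction.
Neither b11 = True nor b11 = False works.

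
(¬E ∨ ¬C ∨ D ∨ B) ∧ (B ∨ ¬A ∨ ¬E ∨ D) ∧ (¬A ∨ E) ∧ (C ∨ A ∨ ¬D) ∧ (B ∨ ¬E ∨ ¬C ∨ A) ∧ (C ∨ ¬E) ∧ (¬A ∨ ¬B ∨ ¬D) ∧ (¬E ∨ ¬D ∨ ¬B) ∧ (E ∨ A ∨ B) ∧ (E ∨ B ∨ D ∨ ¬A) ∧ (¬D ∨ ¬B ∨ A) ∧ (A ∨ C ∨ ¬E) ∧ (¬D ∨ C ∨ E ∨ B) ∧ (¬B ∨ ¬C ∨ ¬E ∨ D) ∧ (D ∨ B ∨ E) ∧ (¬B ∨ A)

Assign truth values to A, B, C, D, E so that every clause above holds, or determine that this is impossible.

Suppose A = True.
From the singleton clause (E), E = True.
From the singleton clause (C), C = True.
Suppose D = True.
From the singleton clause (¬B), B = False.
Every clause now holds.

A ↦ True, B ↦ False, C ↦ True, D ↦ True, E ↦ True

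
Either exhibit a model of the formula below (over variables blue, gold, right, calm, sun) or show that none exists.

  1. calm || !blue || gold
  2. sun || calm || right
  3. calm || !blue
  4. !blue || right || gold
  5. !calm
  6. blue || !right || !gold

From the singleton clause (!calm), calm = false.
From the singleton clause (!blue), blue = false.
Suppose sun = true.
Suppose right = false.
Every clause is now satisfied; gold is unconstrained.

blue ↦ false, gold ↦ false, right ↦ false, calm ↦ false, sun ↦ true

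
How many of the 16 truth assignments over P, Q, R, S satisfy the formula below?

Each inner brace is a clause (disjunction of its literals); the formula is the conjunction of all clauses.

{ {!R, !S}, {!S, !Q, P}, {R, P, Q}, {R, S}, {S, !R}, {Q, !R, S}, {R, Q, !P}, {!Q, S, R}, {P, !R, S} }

There are 2^4 = 16 truth assignments over (P, Q, R, S).
Check each against the 9 clauses (columns in the order P, Q, R, S):
  F F F F  ✗ fails (R || P || Q)
  F F F T  ✗ fails (R || P || Q)
  F F T F  ✗ fails (S || !R)
  F F T T  ✗ fails (!R || !S)
  F T F F  ✗ fails (R || S)
  F T F T  ✗ fails (!S || !Q || P)
  F T T F  ✗ fails (S || !R)
  F T T T  ✗ fails (!R || !S)
  T F F F  ✗ fails (R || S)
  T F F T  ✗ fails (R || Q || !P)
  T F T F  ✗ fails (S || !R)
  T F T T  ✗ fails (!R || !S)
  T T F F  ✗ fails (R || S)
  T T F T  ✓ satisfies all
  T T T F  ✗ fails (S || !R)
  T T T T  ✗ fails (!R || !S)
1 of the 16 rows is a model.

1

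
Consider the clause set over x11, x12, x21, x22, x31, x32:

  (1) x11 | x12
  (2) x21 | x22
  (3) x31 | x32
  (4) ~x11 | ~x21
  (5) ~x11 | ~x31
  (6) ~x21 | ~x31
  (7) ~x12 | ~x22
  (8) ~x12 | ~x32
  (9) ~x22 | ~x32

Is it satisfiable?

No, unsatisfiable

Branch on x11: set x11 = 1.
The clause (~x21) is unit, so x21 = 0.
The clause (x22) is unit, so x22 = 1.
The clause (~x31) is unit, so x31 = 0.
The clause (x32) is unit, so x32 = 1.
But (~x32) is also a unit clause — contradiction.
Undo x11 and try x11 = 0.
The clause (x12) is unit, so x12 = 1.
The clause (~x22) is unit, so x22 = 0.
The clause (x21) is unit, so x21 = 1.
The clause (~x31) is unit, so x31 = 0.
The clause (x32) is unit, so x32 = 1.
But (~x32) is also a unit clause — contradiction.
Neither x11 = 1 nor x11 = 0 works.
No assignment satisfies every clause.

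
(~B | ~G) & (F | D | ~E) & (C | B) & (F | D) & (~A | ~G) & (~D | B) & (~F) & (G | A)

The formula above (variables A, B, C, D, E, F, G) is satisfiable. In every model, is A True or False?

Suppose A = 0.
From the singleton clause (~F), F = 0.
From the singleton clause (D), D = 1.
From the singleton clause (B), B = 1.
From the singleton clause (~G), G = 0.
But (G) is also a unit clause — contradiction.
So every satisfying assignment has A = True.

True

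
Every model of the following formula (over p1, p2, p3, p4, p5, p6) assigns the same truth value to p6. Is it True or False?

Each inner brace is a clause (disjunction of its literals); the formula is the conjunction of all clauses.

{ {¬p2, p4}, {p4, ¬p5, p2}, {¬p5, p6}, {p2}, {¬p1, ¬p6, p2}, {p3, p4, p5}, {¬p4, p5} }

Suppose p6 = False.
Unit clause (¬p5) forces p5 = False.
Unit clause (p2) forces p2 = True.
Unit clause (p4) forces p4 = True.
Now (¬p4) is unsatisfied and unit — conflict.
So every satisfying assignment has p6 = True.

True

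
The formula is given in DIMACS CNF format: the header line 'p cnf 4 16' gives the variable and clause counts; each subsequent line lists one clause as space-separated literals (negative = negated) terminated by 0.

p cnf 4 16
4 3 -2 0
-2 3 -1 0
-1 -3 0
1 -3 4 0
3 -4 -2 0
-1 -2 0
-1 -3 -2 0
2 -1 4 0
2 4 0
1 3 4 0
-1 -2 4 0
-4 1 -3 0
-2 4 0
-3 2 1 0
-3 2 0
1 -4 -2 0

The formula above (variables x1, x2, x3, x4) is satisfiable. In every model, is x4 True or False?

True

Suppose x4 = False.
Unit clause (x2) forces x2 = True.
That conflicts with the unit clause (¬x2).
So every satisfying assignment has x4 = True.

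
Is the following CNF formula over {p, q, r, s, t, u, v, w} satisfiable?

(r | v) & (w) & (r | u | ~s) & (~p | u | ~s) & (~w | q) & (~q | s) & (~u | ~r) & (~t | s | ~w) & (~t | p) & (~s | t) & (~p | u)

From the singleton clause (w), w = 1.
From the singleton clause (q), q = 1.
From the singleton clause (s), s = 1.
From the singleton clause (t), t = 1.
From the singleton clause (p), p = 1.
From the singleton clause (u), u = 1.
From the singleton clause (~r), r = 0.
From the singleton clause (v), v = 1.
Every clause now holds.
A satisfying assignment: p: 1; q: 1; r: 0; s: 1; t: 1; u: 1; v: 1; w: 1.

Yes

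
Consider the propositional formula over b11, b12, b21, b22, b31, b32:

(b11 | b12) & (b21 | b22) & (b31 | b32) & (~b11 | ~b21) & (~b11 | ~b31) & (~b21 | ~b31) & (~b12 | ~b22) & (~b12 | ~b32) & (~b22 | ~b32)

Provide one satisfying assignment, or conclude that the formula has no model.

Case b11 = 1:
Unit clause (~b21) forces b21 = 0.
Unit clause (b22) forces b22 = 1.
Unit clause (~b31) forces b31 = 0.
Unit clause (b32) forces b32 = 1.
Now (~b32) is unsatisfied and unit — conflict.
Undo b11 and try b11 = 0.
Unit clause (b12) forces b12 = 1.
Unit clause (~b22) forces b22 = 0.
Unit clause (b21) forces b21 = 1.
Unit clause (~b31) forces b31 = 0.
Unit clause (b32) forces b32 = 1.
Now (~b32) is unsatisfied and unit — conflict.
Neither b11 = 1 nor b11 = 0 works.

UNSATISFIABLE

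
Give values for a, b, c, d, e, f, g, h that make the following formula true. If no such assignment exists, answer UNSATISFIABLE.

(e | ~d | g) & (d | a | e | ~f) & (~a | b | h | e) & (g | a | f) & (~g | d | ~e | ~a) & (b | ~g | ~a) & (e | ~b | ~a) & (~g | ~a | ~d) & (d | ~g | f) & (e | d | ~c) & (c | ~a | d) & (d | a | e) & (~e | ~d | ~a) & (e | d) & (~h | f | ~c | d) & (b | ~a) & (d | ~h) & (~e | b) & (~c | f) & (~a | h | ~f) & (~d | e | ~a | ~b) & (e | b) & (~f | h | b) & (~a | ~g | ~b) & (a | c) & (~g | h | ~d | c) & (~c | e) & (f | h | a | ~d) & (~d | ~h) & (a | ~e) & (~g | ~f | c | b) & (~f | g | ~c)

UNSATISFIABLE

Suppose e = 1.
(b) alone gives b = 1.
(a) alone gives a = 1.
(~d) alone gives d = 0.
(~g) alone gives g = 0.
(c) alone gives c = 1.
(~h) alone gives h = 0.
(f) alone gives f = 1.
Now (~f) is unsatisfied and unit — conflict.
That branch fails; take e = 0 instead.
(d) alone gives d = 1.
(g) alone gives g = 1.
(~a) alone gives a = 0.
(b) alone gives b = 1.
(c) alone gives c = 1.
Now (~c) is unsatisfied and unit — conflict.
Either choice for e ends in contradiction.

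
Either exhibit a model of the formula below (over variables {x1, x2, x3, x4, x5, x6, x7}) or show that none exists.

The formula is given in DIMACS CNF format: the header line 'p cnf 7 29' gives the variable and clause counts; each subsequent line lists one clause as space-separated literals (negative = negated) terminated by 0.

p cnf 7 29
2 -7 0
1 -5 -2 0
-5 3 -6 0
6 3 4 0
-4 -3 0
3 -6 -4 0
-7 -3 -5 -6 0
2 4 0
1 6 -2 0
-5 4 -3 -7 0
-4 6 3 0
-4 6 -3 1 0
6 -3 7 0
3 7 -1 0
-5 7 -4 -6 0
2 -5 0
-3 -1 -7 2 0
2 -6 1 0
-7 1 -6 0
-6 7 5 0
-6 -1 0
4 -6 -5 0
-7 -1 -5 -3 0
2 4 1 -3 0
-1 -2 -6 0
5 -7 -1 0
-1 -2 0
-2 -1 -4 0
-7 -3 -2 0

UNSATISFIABLE

Suppose x2 = True.
The clause (¬x1) is unit, so x1 = False.
The clause (¬x5) is unit, so x5 = False.
The clause (x6) is unit, so x6 = True.
The clause (¬x7) is unit, so x7 = False.
Now (x7) is unsatisfied and unit — conflict.
So x2 must be the other value — set x2 = False.
The clause (¬x7) is unit, so x7 = False.
The clause (x4) is unit, so x4 = True.
The clause (¬x3) is unit, so x3 = False.
The clause (¬x6) is unit, so x6 = False.
Now (x6) is unsatisfied and unit — conflict.
Both values of x2 lead to a conflict.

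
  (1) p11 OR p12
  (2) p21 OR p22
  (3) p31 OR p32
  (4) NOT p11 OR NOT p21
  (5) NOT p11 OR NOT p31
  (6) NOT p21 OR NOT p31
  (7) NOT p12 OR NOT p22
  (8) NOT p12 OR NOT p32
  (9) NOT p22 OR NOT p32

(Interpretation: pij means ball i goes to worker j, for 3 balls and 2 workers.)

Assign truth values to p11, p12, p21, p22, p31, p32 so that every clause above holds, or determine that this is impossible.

UNSATISFIABLE

Case p11 = true:
(NOT p21) alone gives p21 = false.
(p22) alone gives p22 = true.
(NOT p31) alone gives p31 = false.
(p32) alone gives p32 = true.
Now (NOT p32) is unsatisfied and unit — conflict.
Undo p11 and try p11 = false.
(p12) alone gives p12 = true.
(NOT p22) alone gives p22 = false.
(p21) alone gives p21 = true.
(NOT p31) alone gives p31 = false.
(p32) alone gives p32 = true.
Now (NOT p32) is unsatisfied and unit — conflict.
Neither p11 = true nor p11 = false works.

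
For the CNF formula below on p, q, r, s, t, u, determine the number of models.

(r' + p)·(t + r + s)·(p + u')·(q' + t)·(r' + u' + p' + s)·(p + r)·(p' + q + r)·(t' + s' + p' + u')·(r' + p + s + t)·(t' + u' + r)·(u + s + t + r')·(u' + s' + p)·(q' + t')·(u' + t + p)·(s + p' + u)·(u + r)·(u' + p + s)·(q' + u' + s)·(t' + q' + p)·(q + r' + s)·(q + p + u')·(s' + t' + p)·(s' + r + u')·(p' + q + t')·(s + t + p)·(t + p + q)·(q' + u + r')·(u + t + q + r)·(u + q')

There are 2^6 = 64 truth assignments over (p, q, r, s, t, u).
Split on p. With p = 1, the clauses containing p are satisfied and p' drops from the rest; 2 of the 2^5 = 32 assignments to the other variables satisfy what remains.
With p = 0, by the same count on the reduced clause set, 0 assignments work.
(One model: p=T, q=F, r=T, s=T, t=F, u=F.)
Total: 2 + 0 = 2.

2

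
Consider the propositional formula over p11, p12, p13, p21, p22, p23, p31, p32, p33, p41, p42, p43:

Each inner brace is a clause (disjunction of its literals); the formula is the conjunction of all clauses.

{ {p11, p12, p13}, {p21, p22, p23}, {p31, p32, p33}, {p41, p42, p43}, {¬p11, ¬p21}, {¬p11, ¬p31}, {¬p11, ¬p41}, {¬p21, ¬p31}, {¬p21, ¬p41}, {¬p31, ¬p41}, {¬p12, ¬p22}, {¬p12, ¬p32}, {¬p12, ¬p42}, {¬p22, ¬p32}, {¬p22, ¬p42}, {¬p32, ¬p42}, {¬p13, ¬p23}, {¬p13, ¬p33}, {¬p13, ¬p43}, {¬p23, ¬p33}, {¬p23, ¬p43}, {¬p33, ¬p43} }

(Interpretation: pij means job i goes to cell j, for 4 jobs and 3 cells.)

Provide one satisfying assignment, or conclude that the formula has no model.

Suppose p11 = False.
Suppose p12 = True.
The clause (¬p22) is unit, so p22 = False.
The clause (¬p32) is unit, so p32 = False.
The clause (¬p42) is unit, so p42 = False.
Suppose p21 = True.
The clause (¬p31) is unit, so p31 = False.
The clause (p33) is unit, so p33 = True.
The clause (¬p41) is unit, so p41 = False.
The clause (p43) is unit, so p43 = True.
Now (¬p43) is unsatisfied and unit — conflict.
So p21 must be the other value — set p21 = False.
The clause (p23) is unit, so p23 = True.
The clause (¬p13) is unit, so p13 = False.
The clause (¬p33) is unit, so p33 = False.
The clause (p31) is unit, so p31 = True.
The clause (¬p41) is unit, so p41 = False.
The clause (p43) is unit, so p43 = True.
Now (¬p43) is unsatisfied and unit — conflict.
Neither p21 = True nor p21 = False works.
So p12 must be the other value — set p12 = False.
The clause (p13) is unit, so p13 = True.
The clause (¬p23) is unit, so p23 = False.
The clause (¬p33) is unit, so p33 = False.
The clause (¬p43) is unit, so p43 = False.
Suppose p21 = True.
The clause (¬p31) is unit, so p31 = False.
The clause (p32) is unit, so p32 = True.
The clause (¬p41) is unit, so p41 = False.
The clause (p42) is unit, so p42 = True.
Now (¬p42) is unsatisfied and unit — conflict.
So p21 must be the other value — set p21 = False.
The clause (p22) is unit, so p22 = True.
The clause (¬p32) is unit, so p32 = False.
The clause (p31) is unit, so p31 = True.
The clause (¬p41) is unit, so p41 = False.
The clause (p42) is unit, so p42 = True.
Now (¬p42) is unsatisfied and unit — conflict.
Neither p21 = True nor p21 = False works.
Neither p12 = True nor p12 = False works.
So p11 must be the other value — set p11 = True.
The clause (¬p21) is unit, so p21 = False.
The clause (¬p31) is unit, so p31 = False.
The clause (¬p41) is unit, so p41 = False.
Suppose p22 = True.
The clause (¬p12) is unit, so p12 = False.
The clause (¬p32) is unit, so p32 = False.
The clause (p33) is unit, so p33 = True.
The clause (¬p42) is unit, so p42 = False.
The clause (p43) is unit, so p43 = True.
Now (¬p43) is unsatisfied and unit — conflict.
So p22 must be the other value — set p22 = False.
The clause (p23) is unit, so p23 = True.
The clause (¬p13) is unit, so p13 = False.
The clause (¬p33) is unit, so p33 = False.
The clause (p32) is unit, so p32 = True.
The clause (¬p12) is unit, so p12 = False.
The clause (¬p42) is unit, so p42 = False.
The clause (p43) is unit, so p43 = True.
Now (¬p43) is unsatisfied and unit — conflict.
Neither p22 = True nor p22 = False works.
Neither p11 = True nor p11 = False works.

UNSATISFIABLE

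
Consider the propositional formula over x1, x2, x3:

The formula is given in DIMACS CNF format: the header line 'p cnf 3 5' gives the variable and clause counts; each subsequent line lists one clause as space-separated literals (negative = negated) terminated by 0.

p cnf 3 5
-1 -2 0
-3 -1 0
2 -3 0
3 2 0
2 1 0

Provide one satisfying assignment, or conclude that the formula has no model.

x1 ↦ False,  x2 ↦ True,  x3 ↦ False

Suppose x1 = False.
The clause (x2) is unit, so x2 = True.
All clauses hold; x3 can take either value.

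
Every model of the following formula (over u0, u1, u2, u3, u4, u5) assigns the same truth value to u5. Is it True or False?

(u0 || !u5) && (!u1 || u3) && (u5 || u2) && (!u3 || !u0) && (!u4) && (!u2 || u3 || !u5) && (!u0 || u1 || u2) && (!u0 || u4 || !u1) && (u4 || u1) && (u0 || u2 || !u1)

Suppose u5 = true.
From the singleton clause (u0), u0 = true.
From the singleton clause (!u3), u3 = false.
From the singleton clause (!u1), u1 = false.
From the singleton clause (!u4), u4 = false.
But (u4) is also a unit clause — contradiction.
So every satisfying assignment has u5 = False.

False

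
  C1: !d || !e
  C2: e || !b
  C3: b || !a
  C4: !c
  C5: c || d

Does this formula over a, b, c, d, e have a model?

Satisfiable

Unit clause (!c) forces c = false.
Unit clause (d) forces d = true.
Unit clause (!e) forces e = false.
Unit clause (!b) forces b = false.
Unit clause (!a) forces a = false.
This assignment satisfies each clause.
A satisfying assignment: a ↦ false; b ↦ false; c ↦ false; d ↦ true; e ↦ false.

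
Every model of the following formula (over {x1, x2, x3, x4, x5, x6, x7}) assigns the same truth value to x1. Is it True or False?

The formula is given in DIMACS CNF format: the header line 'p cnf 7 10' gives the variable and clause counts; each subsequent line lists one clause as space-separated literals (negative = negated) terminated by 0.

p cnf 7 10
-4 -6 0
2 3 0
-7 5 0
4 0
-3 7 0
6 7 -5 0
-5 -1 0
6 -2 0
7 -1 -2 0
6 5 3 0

False

Suppose x1 = True.
From the singleton clause (x4), x4 = True.
From the singleton clause (¬x6), x6 = False.
From the singleton clause (¬x5), x5 = False.
From the singleton clause (¬x7), x7 = False.
From the singleton clause (¬x3), x3 = False.
But (x3) is also a unit clause — contradiction.
So every satisfying assignment has x1 = False.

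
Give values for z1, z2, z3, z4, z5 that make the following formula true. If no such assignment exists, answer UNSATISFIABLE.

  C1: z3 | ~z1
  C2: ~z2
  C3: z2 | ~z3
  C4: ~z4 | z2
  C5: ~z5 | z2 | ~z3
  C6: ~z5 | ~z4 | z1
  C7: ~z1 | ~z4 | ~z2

The clause (~z2) is unit, so z2 = 0.
The clause (~z3) is unit, so z3 = 0.
The clause (~z1) is unit, so z1 = 0.
The clause (~z4) is unit, so z4 = 0.
Every clause is now satisfied; z5 is unconstrained.

z1=0, z2=0, z3=0, z4=0, z5=1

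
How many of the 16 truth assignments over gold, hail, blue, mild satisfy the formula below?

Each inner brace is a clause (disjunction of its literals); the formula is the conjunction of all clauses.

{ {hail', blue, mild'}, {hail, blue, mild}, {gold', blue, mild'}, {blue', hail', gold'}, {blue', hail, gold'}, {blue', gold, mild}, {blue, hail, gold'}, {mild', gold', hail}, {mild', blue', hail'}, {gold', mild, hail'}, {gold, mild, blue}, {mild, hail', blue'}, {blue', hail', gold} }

There are 2^4 = 16 truth assignments over (gold, hail, blue, mild).
Check each against the 13 clauses (columns in the order gold, hail, blue, mild):
  F F F F  ✗ fails (hail + blue + mild)
  F F F T  ✓ satisfies all
  F F T F  ✗ fails (blue' + gold + mild)
  F F T T  ✓ satisfies all
  F T F F  ✗ fails (gold + mild + blue)
  F T F T  ✗ fails (hail' + blue + mild')
  F T T F  ✗ fails (blue' + gold + mild)
  F T T T  ✗ fails (mild' + blue' + hail')
  T F F F  ✗ fails (hail + blue + mild)
  T F F T  ✗ fails (gold' + blue + mild')
  T F T F  ✗ fails (blue' + hail + gold')
  T F T T  ✗ fails (blue' + hail + gold')
  T T F F  ✗ fails (gold' + mild + hail')
  T T F T  ✗ fails (hail' + blue + mild')
  T T T F  ✗ fails (blue' + hail' + gold')
  T T T T  ✗ fails (blue' + hail' + gold')
2 of the 16 rows are models.

2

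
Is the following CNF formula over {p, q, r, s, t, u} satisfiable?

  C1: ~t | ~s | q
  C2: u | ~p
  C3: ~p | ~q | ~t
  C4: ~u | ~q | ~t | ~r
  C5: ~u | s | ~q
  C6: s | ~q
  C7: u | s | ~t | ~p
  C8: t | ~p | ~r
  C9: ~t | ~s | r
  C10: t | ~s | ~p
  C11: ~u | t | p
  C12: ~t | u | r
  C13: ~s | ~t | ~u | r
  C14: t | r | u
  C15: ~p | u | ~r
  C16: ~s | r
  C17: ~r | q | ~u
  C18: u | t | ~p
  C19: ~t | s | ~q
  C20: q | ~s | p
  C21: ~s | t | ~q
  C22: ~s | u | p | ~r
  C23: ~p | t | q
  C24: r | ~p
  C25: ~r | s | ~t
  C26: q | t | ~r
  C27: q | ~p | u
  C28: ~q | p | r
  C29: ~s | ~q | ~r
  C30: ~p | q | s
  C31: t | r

Satisfiable

Case u = 1:
Case s = 0:
(~q) alone gives q = 0.
(~r) alone gives r = 0.
(~p) alone gives p = 0.
(t) alone gives t = 1.
This assignment satisfies each clause.
A satisfying assignment: p: 0, q: 0, r: 0, s: 0, t: 1, u: 1.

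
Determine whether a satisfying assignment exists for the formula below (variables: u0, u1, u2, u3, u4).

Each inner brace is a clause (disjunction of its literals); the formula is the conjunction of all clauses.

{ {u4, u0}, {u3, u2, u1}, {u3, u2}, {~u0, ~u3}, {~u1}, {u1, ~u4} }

(~u1) alone gives u1 = 0.
(~u4) alone gives u4 = 0.
(u0) alone gives u0 = 1.
(~u3) alone gives u3 = 0.
(u2) alone gives u2 = 1.
Every clause now holds.
A satisfying assignment: u0: 1,  u1: 0,  u2: 1,  u3: 0,  u4: 0.

Yes, satisfiable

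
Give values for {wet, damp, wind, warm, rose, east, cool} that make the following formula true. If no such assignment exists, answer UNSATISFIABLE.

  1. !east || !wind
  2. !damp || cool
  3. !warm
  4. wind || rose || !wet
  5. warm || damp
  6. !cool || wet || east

wet ↦ true, damp ↦ true, wind ↦ true, warm ↦ false, rose ↦ true, east ↦ false, cool ↦ true

Unit clause (!warm) forces warm = false.
Unit clause (damp) forces damp = true.
Unit clause (cool) forces cool = true.
Suppose east = false.
Unit clause (wet) forces wet = true.
Suppose wind = true.
Every clause is now satisfied; rose is unconstrained.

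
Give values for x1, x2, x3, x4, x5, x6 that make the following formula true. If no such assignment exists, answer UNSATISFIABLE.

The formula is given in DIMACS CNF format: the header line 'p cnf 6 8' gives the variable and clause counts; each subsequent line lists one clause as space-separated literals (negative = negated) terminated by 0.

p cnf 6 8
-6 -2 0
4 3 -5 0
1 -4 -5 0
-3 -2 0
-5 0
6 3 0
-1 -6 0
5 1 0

x1 ↦ True, x2 ↦ False, x3 ↦ True, x4 ↦ True, x5 ↦ False, x6 ↦ False

From the singleton clause (¬x5), x5 = False.
From the singleton clause (x1), x1 = True.
From the singleton clause (¬x6), x6 = False.
From the singleton clause (x3), x3 = True.
From the singleton clause (¬x2), x2 = False.
Every clause is now satisfied; x4 is unconstrained.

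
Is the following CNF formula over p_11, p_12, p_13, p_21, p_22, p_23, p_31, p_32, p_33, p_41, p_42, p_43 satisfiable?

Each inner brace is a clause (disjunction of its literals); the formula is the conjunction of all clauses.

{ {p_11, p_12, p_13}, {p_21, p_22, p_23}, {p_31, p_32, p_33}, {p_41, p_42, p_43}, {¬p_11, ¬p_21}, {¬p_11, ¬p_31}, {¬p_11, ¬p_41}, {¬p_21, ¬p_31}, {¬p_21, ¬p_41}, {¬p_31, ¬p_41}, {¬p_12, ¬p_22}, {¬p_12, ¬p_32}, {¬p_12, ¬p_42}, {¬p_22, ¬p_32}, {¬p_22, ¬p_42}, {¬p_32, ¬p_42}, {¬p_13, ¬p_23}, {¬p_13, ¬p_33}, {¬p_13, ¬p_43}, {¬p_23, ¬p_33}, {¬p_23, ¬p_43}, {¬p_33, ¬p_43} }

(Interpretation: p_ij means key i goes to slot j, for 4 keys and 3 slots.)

Try p_11 = False.
Try p_12 = True.
(¬p_22) alone gives p_22 = False.
(¬p_32) alone gives p_32 = False.
(¬p_42) alone gives p_42 = False.
Try p_21 = True.
(¬p_31) alone gives p_31 = False.
(p_33) alone gives p_33 = True.
(¬p_41) alone gives p_41 = False.
(p_43) alone gives p_43 = True.
Now (¬p_43) is unsatisfied and unit — conflict.
Backtrack on p_21: now try p_21 = False.
(p_23) alone gives p_23 = True.
(¬p_13) alone gives p_13 = False.
(¬p_33) alone gives p_33 = False.
(p_31) alone gives p_31 = True.
(¬p_41) alone gives p_41 = False.
(p_43) alone gives p_43 = True.
Now (¬p_43) is unsatisfied and unit — conflict.
Neither p_21 = True nor p_21 = False works.
Backtrack on p_12: now try p_12 = False.
(p_13) alone gives p_13 = True.
(¬p_23) alone gives p_23 = False.
(¬p_33) alone gives p_33 = False.
(¬p_43) alone gives p_43 = False.
Try p_21 = True.
(¬p_31) alone gives p_31 = False.
(p_32) alone gives p_32 = True.
(¬p_41) alone gives p_41 = False.
(p_42) alone gives p_42 = True.
Now (¬p_42) is unsatisfied and unit — conflict.
Backtrack on p_21: now try p_21 = False.
(p_22) alone gives p_22 = True.
(¬p_32) alone gives p_32 = False.
(p_31) alone gives p_31 = True.
(¬p_41) alone gives p_41 = False.
(p_42) alone gives p_42 = True.
Now (¬p_42) is unsatisfied and unit — conflict.
Neither p_21 = True nor p_21 = False works.
Neither p_12 = True nor p_12 = False works.
Backtrack on p_11: now try p_11 = True.
(¬p_21) alone gives p_21 = False.
(¬p_31) alone gives p_31 = False.
(¬p_41) alone gives p_41 = False.
Try p_22 = True.
(¬p_12) alone gives p_12 = False.
(¬p_32) alone gives p_32 = False.
(p_33) alone gives p_33 = True.
(¬p_42) alone gives p_42 = False.
(p_43) alone gives p_43 = True.
Now (¬p_43) is unsatisfied and unit — conflict.
Backtrack on p_22: now try p_22 = False.
(p_23) alone gives p_23 = True.
(¬p_13) alone gives p_13 = False.
(¬p_33) alone gives p_33 = False.
(p_32) alone gives p_32 = True.
(¬p_12) alone gives p_12 = False.
(¬p_42) alone gives p_42 = False.
(p_43) alone gives p_43 = True.
Now (¬p_43) is unsatisfied and unit — conflict.
Neither p_22 = True nor p_22 = False works.
Neither p_11 = True nor p_11 = False works.
No assignment satisfies every clause.

Unsatisfiable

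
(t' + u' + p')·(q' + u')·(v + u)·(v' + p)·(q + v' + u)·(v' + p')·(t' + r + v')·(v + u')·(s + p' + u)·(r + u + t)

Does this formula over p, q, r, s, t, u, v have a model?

No

Try q = 0.
Try v = 1.
Unit clause (p) forces p = 1.
But (p') is also a unit clause — contradiction.
Undo v and try v = 0.
Unit clause (u) forces u = 1.
But (u') is also a unit clause — contradiction.
Both values of v lead to a conflict.
Undo q and try q = 1.
Unit clause (u') forces u = 0.
Unit clause (v) forces v = 1.
Unit clause (p) forces p = 1.
But (p') is also a unit clause — contradiction.
Both values of q lead to a conflict.
No assignment satisfies every clause.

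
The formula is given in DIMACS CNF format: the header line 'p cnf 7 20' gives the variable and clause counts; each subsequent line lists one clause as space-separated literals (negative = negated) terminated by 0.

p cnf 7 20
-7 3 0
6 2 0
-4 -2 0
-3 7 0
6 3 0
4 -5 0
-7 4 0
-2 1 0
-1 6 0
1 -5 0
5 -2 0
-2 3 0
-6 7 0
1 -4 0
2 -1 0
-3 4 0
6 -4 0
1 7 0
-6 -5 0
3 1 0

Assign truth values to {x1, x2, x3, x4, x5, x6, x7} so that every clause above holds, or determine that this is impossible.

UNSATISFIABLE

Suppose x7 = False.
The clause (¬x3) is unit, so x3 = False.
The clause (x6) is unit, so x6 = True.
But (¬x6) is also a unit clause — contradiction.
Undo x7 and try x7 = True.
The clause (x3) is unit, so x3 = True.
The clause (x4) is unit, so x4 = True.
The clause (¬x2) is unit, so x2 = False.
The clause (x6) is unit, so x6 = True.
The clause (x1) is unit, so x1 = True.
But (¬x1) is also a unit clause — contradiction.
Both values of x7 lead to a conflict.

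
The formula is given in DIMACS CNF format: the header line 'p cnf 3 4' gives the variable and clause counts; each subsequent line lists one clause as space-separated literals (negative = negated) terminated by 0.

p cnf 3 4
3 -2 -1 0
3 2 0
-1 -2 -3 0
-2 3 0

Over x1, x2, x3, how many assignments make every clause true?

There are 2^3 = 8 truth assignments over (x1, x2, x3).
Split on x1. With x1 = True, the clauses containing x1 are satisfied and ¬x1 drops from the rest; 1 of the 2^2 = 4 assignments to the other variables satisfy what remains.
With x1 = False, by the same count on the reduced clause set, 2 assignments work.
(One model: x1=F, x2=F, x3=T.)
Total: 1 + 2 = 3.

3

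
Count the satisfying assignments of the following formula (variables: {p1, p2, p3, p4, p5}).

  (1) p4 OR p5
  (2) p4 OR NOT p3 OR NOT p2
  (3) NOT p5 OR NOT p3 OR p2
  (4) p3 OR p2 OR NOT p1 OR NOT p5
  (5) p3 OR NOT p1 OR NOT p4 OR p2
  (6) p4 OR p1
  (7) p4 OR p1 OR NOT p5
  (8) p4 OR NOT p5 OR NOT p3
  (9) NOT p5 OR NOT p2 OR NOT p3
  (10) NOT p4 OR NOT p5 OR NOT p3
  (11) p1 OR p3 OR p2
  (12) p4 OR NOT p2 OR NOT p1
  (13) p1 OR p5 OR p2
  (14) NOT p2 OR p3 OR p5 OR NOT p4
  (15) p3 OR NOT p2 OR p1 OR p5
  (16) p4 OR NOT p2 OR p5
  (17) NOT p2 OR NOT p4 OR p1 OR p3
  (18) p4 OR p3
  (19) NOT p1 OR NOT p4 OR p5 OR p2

3

There are 2^5 = 32 truth assignments over (p1, p2, p3, p4, p5).
Split on p1. With p1 = true, the clauses containing p1 are satisfied and NOT p1 drops from the rest; 2 of the 2^4 = 16 assignments to the other variables satisfy what remains.
With p1 = false, by the same count on the reduced clause set, 1 assignment works.
(One model: p1=F, p2=T, p3=T, p4=T, p5=F.)
Total: 2 + 1 = 3.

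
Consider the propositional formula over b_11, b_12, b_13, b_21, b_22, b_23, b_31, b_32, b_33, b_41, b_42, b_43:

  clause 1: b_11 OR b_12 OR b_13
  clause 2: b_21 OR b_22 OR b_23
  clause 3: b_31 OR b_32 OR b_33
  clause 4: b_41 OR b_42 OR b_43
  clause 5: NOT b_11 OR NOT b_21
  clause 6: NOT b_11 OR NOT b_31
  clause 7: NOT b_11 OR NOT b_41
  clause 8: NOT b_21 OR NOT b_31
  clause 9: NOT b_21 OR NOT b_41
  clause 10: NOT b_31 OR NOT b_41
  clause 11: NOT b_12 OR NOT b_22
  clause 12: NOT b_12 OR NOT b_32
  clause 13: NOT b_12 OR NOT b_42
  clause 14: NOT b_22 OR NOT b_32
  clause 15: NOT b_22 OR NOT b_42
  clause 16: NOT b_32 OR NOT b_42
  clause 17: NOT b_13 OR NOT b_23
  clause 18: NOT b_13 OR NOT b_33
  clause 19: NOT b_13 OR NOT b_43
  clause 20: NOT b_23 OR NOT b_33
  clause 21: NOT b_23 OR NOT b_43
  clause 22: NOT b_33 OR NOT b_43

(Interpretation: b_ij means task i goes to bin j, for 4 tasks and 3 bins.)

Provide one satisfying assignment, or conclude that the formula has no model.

Try b_11 = false.
Try b_12 = true.
From the singleton clause (NOT b_22), b_22 = false.
From the singleton clause (NOT b_32), b_32 = false.
From the singleton clause (NOT b_42), b_42 = false.
Try b_21 = true.
From the singleton clause (NOT b_31), b_31 = false.
From the singleton clause (b_33), b_33 = true.
From the singleton clause (NOT b_41), b_41 = false.
From the singleton clause (b_43), b_43 = true.
But (NOT b_43) is also a unit clause — contradiction.
Undo b_21 and try b_21 = false.
From the singleton clause (b_23), b_23 = true.
From the singleton clause (NOT b_13), b_13 = false.
From the singleton clause (NOT b_33), b_33 = false.
From the singleton clause (b_31), b_31 = true.
From the singleton clause (NOT b_41), b_41 = false.
From the singleton clause (b_43), b_43 = true.
But (NOT b_43) is also a unit clause — contradiction.
Both values of b_21 lead to a conflict.
Undo b_12 and try b_12 = false.
From the singleton clause (b_13), b_13 = true.
From the singleton clause (NOT b_23), b_23 = false.
From the singleton clause (NOT b_33), b_33 = false.
From the singleton clause (NOT b_43), b_43 = false.
Try b_21 = true.
From the singleton clause (NOT b_31), b_31 = false.
From the singleton clause (b_32), b_32 = true.
From the singleton clause (NOT b_41), b_41 = false.
From the singleton clause (b_42), b_42 = true.
But (NOT b_42) is also a unit clause — contradiction.
Undo b_21 and try b_21 = false.
From the singleton clause (b_22), b_22 = true.
From the singleton clause (NOT b_32), b_32 = false.
From the singleton clause (b_31), b_31 = true.
From the singleton clause (NOT b_41), b_41 = false.
From the singleton clause (b_42), b_42 = true.
But (NOT b_42) is also a unit clause — contradiction.
Both values of b_21 lead to a conflict.
Both values of b_12 lead to a conflict.
Undo b_11 and try b_11 = true.
From the singleton clause (NOT b_21), b_21 = false.
From the singleton clause (NOT b_31), b_31 = false.
From the singleton clause (NOT b_41), b_41 = false.
Try b_22 = true.
From the singleton clause (NOT b_12), b_12 = false.
From the singleton clause (NOT b_32), b_32 = false.
From the singleton clause (b_33), b_33 = true.
From the singleton clause (NOT b_42), b_42 = false.
From the singleton clause (b_43), b_43 = true.
But (NOT b_43) is also a unit clause — contradiction.
Undo b_22 and try b_22 = false.
From the singleton clause (b_23), b_23 = true.
From the singleton clause (NOT b_13), b_13 = false.
From the singleton clause (NOT b_33), b_33 = false.
From the singleton clause (b_32), b_32 = true.
From the singleton clause (NOT b_12), b_12 = false.
From the singleton clause (NOT b_42), b_42 = false.
From the singleton clause (b_43), b_43 = true.
But (NOT b_43) is also a unit clause — contradiction.
Both values of b_22 lead to a conflict.
Both values of b_11 lead to a conflict.

UNSATISFIABLE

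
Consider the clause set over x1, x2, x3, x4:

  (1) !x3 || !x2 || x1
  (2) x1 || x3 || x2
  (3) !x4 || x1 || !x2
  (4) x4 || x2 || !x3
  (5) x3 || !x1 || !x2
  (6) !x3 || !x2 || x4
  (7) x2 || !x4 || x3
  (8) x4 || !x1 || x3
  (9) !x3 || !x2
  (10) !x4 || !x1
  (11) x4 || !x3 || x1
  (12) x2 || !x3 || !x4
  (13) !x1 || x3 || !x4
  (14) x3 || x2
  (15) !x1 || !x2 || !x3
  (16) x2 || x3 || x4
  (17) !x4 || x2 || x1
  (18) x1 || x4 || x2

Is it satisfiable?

Satisfiable

Suppose x3 = false.
From the singleton clause (x2), x2 = true.
From the singleton clause (!x1), x1 = false.
From the singleton clause (!x4), x4 = false.
All clauses are satisfied.
A satisfying assignment: x1: false, x2: true, x3: false, x4: false.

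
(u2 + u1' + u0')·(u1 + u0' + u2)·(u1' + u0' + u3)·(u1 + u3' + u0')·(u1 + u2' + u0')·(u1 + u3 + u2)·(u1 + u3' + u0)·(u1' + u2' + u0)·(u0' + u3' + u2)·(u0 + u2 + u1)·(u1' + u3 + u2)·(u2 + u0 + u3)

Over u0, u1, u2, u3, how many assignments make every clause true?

There are 2^4 = 16 truth assignments over (u0, u1, u2, u3).
Check each against the 12 clauses (columns in the order u0, u1, u2, u3):
  F F F F  ✗ fails (u1 + u3 + u2)
  F F F T  ✗ fails (u1 + u3' + u0)
  F F T F  ✓ satisfies all
  F F T T  ✗ fails (u1 + u3' + u0)
  F T F F  ✗ fails (u1' + u3 + u2)
  F T F T  ✓ satisfies all
  F T T F  ✗ fails (u1' + u2' + u0)
  F T T T  ✗ fails (u1' + u2' + u0)
  T F F F  ✗ fails (u1 + u0' + u2)
  T F F T  ✗ fails (u1 + u0' + u2)
  T F T F  ✗ fails (u1 + u2' + u0')
  T F T T  ✗ fails (u1 + u3' + u0')
  T T F F  ✗ fails (u2 + u1' + u0')
  T T F T  ✗ fails (u2 + u1' + u0')
  T T T F  ✗ fails (u1' + u0' + u3)
  T T T T  ✓ satisfies all
3 of the 16 rows are models.

3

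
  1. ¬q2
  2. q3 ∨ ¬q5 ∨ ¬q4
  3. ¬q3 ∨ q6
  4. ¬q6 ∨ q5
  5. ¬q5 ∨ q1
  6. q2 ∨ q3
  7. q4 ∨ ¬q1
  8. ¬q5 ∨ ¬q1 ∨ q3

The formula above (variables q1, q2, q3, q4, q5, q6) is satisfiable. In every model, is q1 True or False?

Suppose q1 = False.
Unit clause (¬q2) forces q2 = False.
Unit clause (¬q5) forces q5 = False.
Unit clause (¬q6) forces q6 = False.
Unit clause (¬q3) forces q3 = False.
Now (q3) is unsatisfied and unit — conflict.
So every satisfying assignment has q1 = True.

True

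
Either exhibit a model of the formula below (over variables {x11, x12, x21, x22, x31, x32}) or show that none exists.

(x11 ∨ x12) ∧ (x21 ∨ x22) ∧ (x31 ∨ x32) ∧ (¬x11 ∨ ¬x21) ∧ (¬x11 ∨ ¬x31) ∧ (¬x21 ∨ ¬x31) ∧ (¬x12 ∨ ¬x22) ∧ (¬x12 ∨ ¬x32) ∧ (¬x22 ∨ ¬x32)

Case x11 = True:
From the singleton clause (¬x21), x21 = False.
From the singleton clause (x22), x22 = True.
From the singleton clause (¬x31), x31 = False.
From the singleton clause (x32), x32 = True.
Now (¬x32) is unsatisfied and unit — conflict.
So x11 must be the other value — set x11 = False.
From the singleton clause (x12), x12 = True.
From the singleton clause (¬x22), x22 = False.
From the singleton clause (x21), x21 = True.
From the singleton clause (¬x31), x31 = False.
From the singleton clause (x32), x32 = True.
Now (¬x32) is unsatisfied and unit — conflict.
Both values of x11 lead to a conflict.

UNSATISFIABLE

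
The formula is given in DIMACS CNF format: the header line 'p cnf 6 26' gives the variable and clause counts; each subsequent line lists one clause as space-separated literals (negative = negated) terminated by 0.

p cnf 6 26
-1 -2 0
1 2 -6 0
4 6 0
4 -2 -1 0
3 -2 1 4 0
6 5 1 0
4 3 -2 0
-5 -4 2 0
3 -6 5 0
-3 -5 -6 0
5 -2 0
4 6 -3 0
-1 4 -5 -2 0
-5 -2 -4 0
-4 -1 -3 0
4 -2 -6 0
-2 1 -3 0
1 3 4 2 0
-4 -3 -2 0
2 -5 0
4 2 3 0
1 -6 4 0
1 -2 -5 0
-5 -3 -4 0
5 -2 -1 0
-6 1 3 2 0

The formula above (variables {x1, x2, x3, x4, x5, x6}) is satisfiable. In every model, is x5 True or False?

Suppose x5 = True.
From the singleton clause (x2), x2 = True.
From the singleton clause (¬x1), x1 = False.
Now (x1) is unsatisfied and unit — conflict.
So every satisfying assignment has x5 = False.

False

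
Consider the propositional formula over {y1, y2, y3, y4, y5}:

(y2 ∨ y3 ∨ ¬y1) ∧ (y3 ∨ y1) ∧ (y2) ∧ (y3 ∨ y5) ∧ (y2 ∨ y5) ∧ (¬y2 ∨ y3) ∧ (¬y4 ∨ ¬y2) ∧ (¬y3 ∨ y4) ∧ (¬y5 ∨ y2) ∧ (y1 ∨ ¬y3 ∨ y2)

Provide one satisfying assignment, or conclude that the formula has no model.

The clause (y2) is unit, so y2 = True.
The clause (y3) is unit, so y3 = True.
The clause (¬y4) is unit, so y4 = False.
But (y4) is also a unit clause — contradiction.

UNSATISFIABLE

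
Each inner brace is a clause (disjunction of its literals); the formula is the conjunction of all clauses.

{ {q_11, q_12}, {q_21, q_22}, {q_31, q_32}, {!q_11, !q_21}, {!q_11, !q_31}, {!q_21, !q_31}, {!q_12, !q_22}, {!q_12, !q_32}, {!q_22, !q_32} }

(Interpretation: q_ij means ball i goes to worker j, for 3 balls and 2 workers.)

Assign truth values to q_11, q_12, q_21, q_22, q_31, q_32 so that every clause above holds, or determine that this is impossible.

UNSATISFIABLE

Try q_11 = true.
(!q_21) alone gives q_21 = false.
(q_22) alone gives q_22 = true.
(!q_31) alone gives q_31 = false.
(q_32) alone gives q_32 = true.
But (!q_32) is also a unit clause — contradiction.
Undo q_11 and try q_11 = false.
(q_12) alone gives q_12 = true.
(!q_22) alone gives q_22 = false.
(q_21) alone gives q_21 = true.
(!q_31) alone gives q_31 = false.
(q_32) alone gives q_32 = true.
But (!q_32) is also a unit clause — contradiction.
Either choice for q_11 ends in contradiction.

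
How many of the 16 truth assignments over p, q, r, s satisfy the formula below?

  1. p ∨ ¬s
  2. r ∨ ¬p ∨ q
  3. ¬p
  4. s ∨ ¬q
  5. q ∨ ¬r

1

There are 2^4 = 16 truth assignments over (p, q, r, s).
Split on p. With p = True, the clauses containing p are satisfied and ¬p drops from the rest; 0 of the 2^3 = 8 assignments to the other variables satisfy what remains.
With p = False, by the same count on the reduced clause set, 1 assignment works.
Total: 0 + 1 = 1.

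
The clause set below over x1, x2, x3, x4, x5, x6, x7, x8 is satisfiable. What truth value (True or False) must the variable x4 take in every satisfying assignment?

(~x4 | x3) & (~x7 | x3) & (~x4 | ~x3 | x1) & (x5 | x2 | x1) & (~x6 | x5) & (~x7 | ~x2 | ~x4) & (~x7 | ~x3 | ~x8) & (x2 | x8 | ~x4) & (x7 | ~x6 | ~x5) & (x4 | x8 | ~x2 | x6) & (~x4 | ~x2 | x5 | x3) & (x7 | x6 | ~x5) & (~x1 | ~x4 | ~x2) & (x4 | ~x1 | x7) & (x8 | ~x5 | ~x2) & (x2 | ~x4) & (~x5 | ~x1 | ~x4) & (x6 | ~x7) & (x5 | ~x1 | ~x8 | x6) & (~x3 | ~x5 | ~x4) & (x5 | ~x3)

Suppose x4 = 1.
Unit clause (x3) forces x3 = 1.
Unit clause (x1) forces x1 = 1.
Unit clause (~x2) forces x2 = 0.
But (x2) is also a unit clause — contradiction.
So every satisfying assignment has x4 = False.

False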